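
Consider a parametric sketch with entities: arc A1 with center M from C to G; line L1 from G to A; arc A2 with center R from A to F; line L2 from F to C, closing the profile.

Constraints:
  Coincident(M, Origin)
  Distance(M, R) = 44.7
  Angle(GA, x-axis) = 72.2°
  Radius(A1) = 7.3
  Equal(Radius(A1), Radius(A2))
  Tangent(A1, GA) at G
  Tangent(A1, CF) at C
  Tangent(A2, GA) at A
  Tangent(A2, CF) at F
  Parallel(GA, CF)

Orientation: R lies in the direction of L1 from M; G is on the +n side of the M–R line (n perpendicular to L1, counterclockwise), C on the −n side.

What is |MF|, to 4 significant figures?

45.29

Tangency of A1 to both parallel lines with radius 7.3 puts G and C at M ± 7.3·n: G = (-6.951, 2.232), C = (6.951, -2.232). Equal radii place A and F the same way about R: A = R + 7.3·n = (6.714, 44.79), F = R − 7.3·n = (20.62, 40.33). Then |MF| = |F − M| = 45.29.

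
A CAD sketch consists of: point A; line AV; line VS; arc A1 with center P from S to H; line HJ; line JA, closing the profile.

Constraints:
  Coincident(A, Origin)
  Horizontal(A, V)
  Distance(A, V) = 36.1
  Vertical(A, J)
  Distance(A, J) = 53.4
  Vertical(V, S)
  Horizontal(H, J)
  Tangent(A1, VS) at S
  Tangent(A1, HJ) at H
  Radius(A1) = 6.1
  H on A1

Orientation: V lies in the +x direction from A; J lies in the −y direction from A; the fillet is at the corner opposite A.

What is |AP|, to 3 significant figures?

56.0

A is at the origin; A and V share the same y with |AV| = 36.1 and V on the +x side, so V = (36.1, 0.00). AJ is vertical with |AJ| = 53.4 and J on the −y side, so J = (0.00, -53.4). The virtual corner opposite A is at (36.1, -53.4). The tangent condition forces PS to be normal to VS and tangency of A1 to HJ means the radius PH is perpendicular to HJ, with radius 6.1, so the center P sits 6.1 in from both sides at P = (30.0, -47.3). Then |AP| = |P − A| = 56.0.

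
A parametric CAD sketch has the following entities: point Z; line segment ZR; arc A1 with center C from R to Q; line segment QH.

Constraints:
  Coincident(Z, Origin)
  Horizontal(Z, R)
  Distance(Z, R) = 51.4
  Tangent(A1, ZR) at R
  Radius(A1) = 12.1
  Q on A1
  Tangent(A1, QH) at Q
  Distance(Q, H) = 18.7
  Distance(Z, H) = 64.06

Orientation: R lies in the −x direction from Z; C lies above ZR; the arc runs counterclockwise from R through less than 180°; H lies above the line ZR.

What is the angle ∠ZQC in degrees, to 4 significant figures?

114.7°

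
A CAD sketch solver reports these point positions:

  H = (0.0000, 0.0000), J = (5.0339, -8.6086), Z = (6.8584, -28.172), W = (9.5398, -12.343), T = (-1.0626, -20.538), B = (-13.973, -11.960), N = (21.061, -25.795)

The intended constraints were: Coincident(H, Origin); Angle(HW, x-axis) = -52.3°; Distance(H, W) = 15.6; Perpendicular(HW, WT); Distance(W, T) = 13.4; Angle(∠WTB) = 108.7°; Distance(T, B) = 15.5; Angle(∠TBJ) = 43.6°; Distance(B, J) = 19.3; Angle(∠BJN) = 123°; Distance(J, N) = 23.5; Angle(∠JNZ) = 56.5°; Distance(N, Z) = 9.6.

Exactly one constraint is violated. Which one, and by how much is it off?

Distance(N, Z) = 9.6 — off by 4.80.

H = (0.00, 0.00) ✓; HW at -52.30° ✓; |HW| = 15.60 ✓; ∠(HW, WT) = 90.00° ✓; |WT| = 13.40 ✓; ∠WTB = 108.7° ✓; |TB| = 15.50 ✓; ∠TBJ = 43.60° ✓; |BJ| = 19.30 ✓; ∠BJN = 123.0° ✓; |JN| = 23.50 ✓; ∠JNZ = 56.50° ✓; |NZ| = 14.40 ✗.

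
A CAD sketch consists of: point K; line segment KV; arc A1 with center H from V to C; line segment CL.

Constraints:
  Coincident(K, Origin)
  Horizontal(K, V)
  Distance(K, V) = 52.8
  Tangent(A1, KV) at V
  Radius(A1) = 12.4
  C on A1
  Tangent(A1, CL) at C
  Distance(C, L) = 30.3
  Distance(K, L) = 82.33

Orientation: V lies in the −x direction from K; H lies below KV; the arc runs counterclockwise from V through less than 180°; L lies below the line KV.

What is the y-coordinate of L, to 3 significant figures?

-38.2

Checks: K = (0.00, 0.00) ✓; |HC| = 12.40 ✓; ∠(HC, CL) = 90.00° ✓; |CL| = 30.30 ✓; |KL| = 82.33 ✓.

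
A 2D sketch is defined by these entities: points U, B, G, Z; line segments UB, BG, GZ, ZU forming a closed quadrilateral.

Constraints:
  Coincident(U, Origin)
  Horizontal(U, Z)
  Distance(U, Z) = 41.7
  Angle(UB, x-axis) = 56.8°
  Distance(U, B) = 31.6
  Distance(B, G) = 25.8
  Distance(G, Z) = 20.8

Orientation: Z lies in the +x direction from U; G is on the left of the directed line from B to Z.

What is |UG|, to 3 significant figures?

47.3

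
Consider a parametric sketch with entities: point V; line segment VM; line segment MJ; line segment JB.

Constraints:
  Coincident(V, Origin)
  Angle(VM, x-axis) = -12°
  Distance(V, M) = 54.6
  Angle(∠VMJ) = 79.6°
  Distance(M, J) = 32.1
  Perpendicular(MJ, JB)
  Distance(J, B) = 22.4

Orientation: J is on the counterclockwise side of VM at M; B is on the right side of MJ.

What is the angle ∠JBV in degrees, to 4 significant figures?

16.29°

V is at the origin; VM runs at -12.0° with length 54.6, so M = 54.6·(cos -12.0°, sin -12.0°) = (53.41, -11.35). ∠VMJ = 79.6°, so MJ runs at -12.0° + (180° − 79.6°) = 88.40° from the x-axis; with |MJ| = 32.1, J = M + 32.1·(cos 88.40°, sin 88.40°) = (54.30, 20.74). The perpendicularity gives JB at right angles to MJ; with |JB| = 22.4 on the right of MJ, B = J + 22.4·(0.9996, -0.02792) = (76.69, 20.11). Then cos ∠JBV = BJ·BV / (|BJ||BV|), giving 16.29°.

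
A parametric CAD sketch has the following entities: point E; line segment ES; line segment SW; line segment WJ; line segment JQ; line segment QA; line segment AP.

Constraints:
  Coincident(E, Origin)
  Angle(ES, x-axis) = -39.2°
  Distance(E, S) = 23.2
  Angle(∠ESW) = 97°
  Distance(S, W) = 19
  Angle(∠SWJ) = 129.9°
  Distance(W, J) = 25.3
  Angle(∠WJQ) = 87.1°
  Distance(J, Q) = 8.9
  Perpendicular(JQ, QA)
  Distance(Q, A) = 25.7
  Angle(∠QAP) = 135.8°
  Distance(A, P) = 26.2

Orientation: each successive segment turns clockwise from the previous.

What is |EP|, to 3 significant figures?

48.6

E is at the origin; ES runs at -39.2° with length 23.2, so S = (18.0, -14.7). ∠ESW = 97.0° gives SW at -122° from the x-axis; with |SW| = 19.0, W = (7.85, -30.7). ∠SWJ = 129.9° gives WJ at -172° from the x-axis; with |WJ| = 25.3, J = (-17.2, -34.1). ∠WJQ = 87.1° gives JQ at 94.8° from the x-axis; with |JQ| = 8.9, Q = (-18.0, -25.3). JQ is perpendicular to QA, so QA runs at 4.80°; with |QA| = 25.7, A = (7.65, -23.1). ∠QAP = 135.8° gives AP at -39.4° from the x-axis; with |AP| = 26.2, P = (27.9, -39.7). Then |EP| = |P − E| = 48.6.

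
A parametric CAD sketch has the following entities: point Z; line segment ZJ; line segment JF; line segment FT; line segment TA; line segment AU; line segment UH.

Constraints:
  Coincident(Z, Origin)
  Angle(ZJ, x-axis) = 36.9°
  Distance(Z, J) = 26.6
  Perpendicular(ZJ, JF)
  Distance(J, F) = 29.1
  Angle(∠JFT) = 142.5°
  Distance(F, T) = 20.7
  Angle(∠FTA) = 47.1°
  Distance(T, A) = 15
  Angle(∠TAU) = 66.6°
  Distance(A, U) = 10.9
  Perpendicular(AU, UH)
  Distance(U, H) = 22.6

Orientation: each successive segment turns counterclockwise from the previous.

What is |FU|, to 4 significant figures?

6.190

Z is at the origin; ZJ runs at 36.9° with length 26.6, so J = (21.27, 15.97). The perpendicularity gives JF at right angles to ZJ, so JF runs at 126.9°; with |JF| = 29.1, F = (3.799, 39.24). ∠JFT = 142.5° gives FT at 164.4° from the x-axis; with |FT| = 20.7, T = (-16.14, 44.81). ∠FTA = 47.1° gives TA at -62.70° from the x-axis; with |TA| = 15.0, A = (-9.258, 31.48). ∠TAU = 66.6° gives AU at 50.70° from the x-axis; with |AU| = 10.9, U = (-2.354, 39.91). Then |FU| = |U − F| = 6.190.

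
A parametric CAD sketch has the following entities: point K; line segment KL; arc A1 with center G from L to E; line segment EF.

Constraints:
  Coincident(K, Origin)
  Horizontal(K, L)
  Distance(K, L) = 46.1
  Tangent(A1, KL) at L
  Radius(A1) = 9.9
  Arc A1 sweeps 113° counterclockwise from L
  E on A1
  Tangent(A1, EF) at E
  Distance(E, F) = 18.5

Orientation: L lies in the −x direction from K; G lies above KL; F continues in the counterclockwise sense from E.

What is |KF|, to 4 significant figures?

53.88

K is at the origin; KL is horizontal with |KL| = 46.1 and L on the −x side, so L = (-46.10, 0.000). Tangency of A1 to KL means the radius GL is perpendicular to KL, so G = L + (0, 9.9) = (-46.10, 9.900). On A1, L sits at bearing -90° from G; a 113° counterclockwise sweep puts E at bearing 23°, so E = G + 9.9·(cos 23°, sin 23°) = (-36.99, 13.77). The tangent condition forces GE to be normal to EF, so EF runs along (−sin 23°, cos 23°); with |EF| = 18.5, F = (-44.22, 30.80). Then |KF| = |F − K| = 53.88.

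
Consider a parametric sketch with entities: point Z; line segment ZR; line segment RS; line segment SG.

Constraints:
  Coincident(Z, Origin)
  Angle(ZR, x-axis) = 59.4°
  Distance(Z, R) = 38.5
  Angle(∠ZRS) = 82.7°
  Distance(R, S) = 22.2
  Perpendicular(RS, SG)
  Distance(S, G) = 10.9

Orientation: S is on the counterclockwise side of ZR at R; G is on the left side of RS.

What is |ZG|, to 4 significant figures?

32.31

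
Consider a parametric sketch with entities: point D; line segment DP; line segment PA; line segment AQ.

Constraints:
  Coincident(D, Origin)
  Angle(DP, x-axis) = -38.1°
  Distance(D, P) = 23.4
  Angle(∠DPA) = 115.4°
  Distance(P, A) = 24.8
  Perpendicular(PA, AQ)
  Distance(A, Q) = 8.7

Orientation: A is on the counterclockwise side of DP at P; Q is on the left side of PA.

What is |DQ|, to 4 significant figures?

36.99

∠DPA = 115.4°, so PA runs at -38.1° + (180° − 115.4°) = 26.50° from the x-axis; with |PA| = 24.8, A = P + 24.8·(cos 26.50°, sin 26.50°) = (40.61, -3.373). PA ⟂ AQ; with |AQ| = 8.7 on the left of PA, Q = A + 8.7·(-0.4462, 0.8949) = (36.73, 4.413). Then |DQ| = |Q − D| = 36.99.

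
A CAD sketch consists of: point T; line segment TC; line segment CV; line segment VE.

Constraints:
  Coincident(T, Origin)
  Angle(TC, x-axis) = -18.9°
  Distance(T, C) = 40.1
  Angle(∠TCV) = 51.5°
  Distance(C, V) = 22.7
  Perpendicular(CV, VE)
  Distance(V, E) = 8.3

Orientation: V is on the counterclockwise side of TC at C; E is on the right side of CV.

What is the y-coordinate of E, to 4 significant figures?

11.18

T is at the origin; TC runs at -18.9° with length 40.1, so C = 40.1·(cos -18.9°, sin -18.9°) = (37.94, -12.99). ∠TCV = 51.5°, so CV runs at -18.9° + (180° − 51.5°) = 109.6° from the x-axis; with |CV| = 22.7, V = C + 22.7·(cos 109.6°, sin 109.6°) = (30.32, 8.396). CV is perpendicular to VE; with |VE| = 8.3 on the right of CV, E = V + 8.3·(0.9421, 0.3355) = (38.14, 11.18). So E.y = 11.18.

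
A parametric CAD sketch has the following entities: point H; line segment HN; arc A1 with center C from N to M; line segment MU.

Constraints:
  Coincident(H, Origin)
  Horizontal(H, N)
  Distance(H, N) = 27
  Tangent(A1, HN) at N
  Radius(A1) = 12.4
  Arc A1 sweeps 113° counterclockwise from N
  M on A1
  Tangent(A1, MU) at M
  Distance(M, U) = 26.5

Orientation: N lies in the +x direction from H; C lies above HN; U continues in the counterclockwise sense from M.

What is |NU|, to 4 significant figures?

41.65

On A1, N sits at bearing -90° from C; a 113° counterclockwise sweep puts M at bearing 23°, so M = C + 12.4·(cos 23°, sin 23°) = (38.41, 17.25). Since A1 is tangent to MU there, CM ⟂ MU, so MU runs along (−sin 23°, cos 23°); with |MU| = 26.5, U = (28.06, 41.64). Then |NU| = |U − N| = 41.65.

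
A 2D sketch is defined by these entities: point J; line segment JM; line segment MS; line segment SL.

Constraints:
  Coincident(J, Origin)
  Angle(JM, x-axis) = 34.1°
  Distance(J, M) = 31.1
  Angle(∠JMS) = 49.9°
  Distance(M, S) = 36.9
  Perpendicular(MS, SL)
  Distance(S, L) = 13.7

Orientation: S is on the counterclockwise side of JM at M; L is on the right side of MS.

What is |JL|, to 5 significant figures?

41.109

J is at the origin; JM runs at 34.1° with length 31.1, so M = 31.1·(cos 34.1°, sin 34.1°) = (25.753, 17.436). ∠JMS = 49.9°, so MS runs at 34.1° + (180° − 49.9°) = 164.20° from the x-axis; with |MS| = 36.9, S = M + 36.9·(cos 164.20°, sin 164.20°) = (-9.7532, 27.483). The perpendicularity gives SL at right angles to MS; with |SL| = 13.7 on the right of MS, L = S + 13.7·(0.27228, 0.96222) = (-6.0229, 40.665). Then |JL| = |L − J| = 41.109.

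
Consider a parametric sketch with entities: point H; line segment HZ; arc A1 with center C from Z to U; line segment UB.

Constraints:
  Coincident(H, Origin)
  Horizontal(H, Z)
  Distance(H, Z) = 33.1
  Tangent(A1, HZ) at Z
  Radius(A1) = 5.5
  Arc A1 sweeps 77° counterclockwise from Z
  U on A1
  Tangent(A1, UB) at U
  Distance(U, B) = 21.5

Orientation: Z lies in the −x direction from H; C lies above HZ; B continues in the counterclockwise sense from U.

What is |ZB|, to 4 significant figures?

27.20

H is at the origin; HZ is horizontal with |HZ| = 33.1 and Z on the −x side, so Z = (-33.10, 0.000). The tangent condition forces CZ to be normal to HZ, so C = Z + (0, 5.5) = (-33.10, 5.500). On A1, Z sits at bearing -90° from C; a 77° counterclockwise sweep puts U at bearing -13°, so U = C + 5.5·(cos -13°, sin -13°) = (-27.74, 4.263). A1 meets UB tangentially, so CU is at right angles to UB, so UB runs along (−sin -13°, cos -13°); with |UB| = 21.5, B = (-22.90, 25.21). Then |ZB| = |B − Z| = 27.20.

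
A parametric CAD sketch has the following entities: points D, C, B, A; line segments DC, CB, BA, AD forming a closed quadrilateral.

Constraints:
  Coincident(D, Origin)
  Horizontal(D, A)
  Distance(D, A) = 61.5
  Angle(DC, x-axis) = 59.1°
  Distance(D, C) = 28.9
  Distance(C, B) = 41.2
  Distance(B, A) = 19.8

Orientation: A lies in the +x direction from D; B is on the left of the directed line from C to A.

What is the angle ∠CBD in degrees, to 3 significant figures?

27.0°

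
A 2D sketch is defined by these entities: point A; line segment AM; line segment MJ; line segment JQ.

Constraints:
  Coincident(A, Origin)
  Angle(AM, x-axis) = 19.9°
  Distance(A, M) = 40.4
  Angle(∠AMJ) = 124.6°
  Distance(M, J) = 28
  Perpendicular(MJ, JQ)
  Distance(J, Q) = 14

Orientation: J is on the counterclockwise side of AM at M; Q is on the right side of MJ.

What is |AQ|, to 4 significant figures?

69.48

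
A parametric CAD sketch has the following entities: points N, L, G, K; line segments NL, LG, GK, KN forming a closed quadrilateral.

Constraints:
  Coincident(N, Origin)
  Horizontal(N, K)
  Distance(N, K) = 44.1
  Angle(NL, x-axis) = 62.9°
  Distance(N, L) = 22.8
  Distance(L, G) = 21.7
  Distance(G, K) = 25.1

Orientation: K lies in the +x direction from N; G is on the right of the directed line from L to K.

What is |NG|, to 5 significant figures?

19.007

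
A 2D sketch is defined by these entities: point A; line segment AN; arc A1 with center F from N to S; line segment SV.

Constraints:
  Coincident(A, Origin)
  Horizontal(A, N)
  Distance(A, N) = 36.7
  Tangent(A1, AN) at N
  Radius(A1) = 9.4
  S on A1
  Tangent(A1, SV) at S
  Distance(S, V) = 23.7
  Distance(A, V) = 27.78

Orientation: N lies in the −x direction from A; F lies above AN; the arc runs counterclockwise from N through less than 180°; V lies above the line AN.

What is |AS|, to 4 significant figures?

29.32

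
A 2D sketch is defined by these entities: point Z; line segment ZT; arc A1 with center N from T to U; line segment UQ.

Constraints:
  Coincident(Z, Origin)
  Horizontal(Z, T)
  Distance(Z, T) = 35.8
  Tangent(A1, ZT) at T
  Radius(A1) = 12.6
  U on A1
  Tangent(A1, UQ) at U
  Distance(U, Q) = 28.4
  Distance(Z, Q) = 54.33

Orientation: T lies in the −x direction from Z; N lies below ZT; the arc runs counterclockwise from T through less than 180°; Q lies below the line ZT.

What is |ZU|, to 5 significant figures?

50.393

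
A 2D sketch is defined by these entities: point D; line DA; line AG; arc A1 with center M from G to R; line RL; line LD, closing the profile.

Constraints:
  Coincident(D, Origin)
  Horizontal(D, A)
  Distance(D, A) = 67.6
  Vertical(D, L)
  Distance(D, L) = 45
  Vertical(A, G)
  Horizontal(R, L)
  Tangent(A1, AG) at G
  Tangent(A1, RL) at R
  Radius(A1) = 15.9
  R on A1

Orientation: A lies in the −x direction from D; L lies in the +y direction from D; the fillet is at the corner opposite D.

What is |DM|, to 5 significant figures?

59.327

D is at the origin; D and A share the same y with |DA| = 67.6 and A on the −x side, so A = (-67.600, 0.0000). D and L share the same x with |DL| = 45.0 and L on the +y side, so L = (0.0000, 45.000). The virtual corner opposite D is at (-67.600, 45.000). Since A1 is tangent to AG there, MG ⟂ AG and the tangent condition forces MR to be normal to RL, with radius 15.9, so the center M sits 15.9 in from both sides at M = (-51.700, 29.100). Then |DM| = |M − D| = 59.327.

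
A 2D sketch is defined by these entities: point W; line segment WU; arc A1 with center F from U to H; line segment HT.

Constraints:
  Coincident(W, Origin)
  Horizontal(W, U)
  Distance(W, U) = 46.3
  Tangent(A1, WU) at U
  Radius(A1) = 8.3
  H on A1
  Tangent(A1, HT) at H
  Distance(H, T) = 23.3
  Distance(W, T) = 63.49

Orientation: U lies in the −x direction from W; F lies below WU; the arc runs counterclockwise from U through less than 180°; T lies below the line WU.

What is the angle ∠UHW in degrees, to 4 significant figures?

35.84°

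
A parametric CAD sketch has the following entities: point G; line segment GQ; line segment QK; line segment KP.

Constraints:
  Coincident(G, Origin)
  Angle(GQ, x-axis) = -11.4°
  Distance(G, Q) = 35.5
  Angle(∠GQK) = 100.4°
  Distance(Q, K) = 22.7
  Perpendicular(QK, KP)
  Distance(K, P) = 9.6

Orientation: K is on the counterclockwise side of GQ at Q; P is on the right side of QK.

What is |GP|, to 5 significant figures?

53.189

∠GQK = 100.4°, so QK runs at -11.4° + (180° − 100.4°) = 68.200° from the x-axis; with |QK| = 22.7, K = Q + 22.7·(cos 68.200°, sin 68.200°) = (43.230, 14.060). The perpendicularity gives KP at right angles to QK; with |KP| = 9.6 on the right of QK, P = K + 9.6·(0.92849, -0.37137) = (52.143, 10.495). Then |GP| = |P − G| = 53.189.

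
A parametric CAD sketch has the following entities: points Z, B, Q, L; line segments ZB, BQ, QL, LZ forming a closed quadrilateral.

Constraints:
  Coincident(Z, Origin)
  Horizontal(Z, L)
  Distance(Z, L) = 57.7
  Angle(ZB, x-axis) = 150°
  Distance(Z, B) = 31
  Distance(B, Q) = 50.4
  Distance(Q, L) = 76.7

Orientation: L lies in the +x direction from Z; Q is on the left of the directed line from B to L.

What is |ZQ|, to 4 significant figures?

55.26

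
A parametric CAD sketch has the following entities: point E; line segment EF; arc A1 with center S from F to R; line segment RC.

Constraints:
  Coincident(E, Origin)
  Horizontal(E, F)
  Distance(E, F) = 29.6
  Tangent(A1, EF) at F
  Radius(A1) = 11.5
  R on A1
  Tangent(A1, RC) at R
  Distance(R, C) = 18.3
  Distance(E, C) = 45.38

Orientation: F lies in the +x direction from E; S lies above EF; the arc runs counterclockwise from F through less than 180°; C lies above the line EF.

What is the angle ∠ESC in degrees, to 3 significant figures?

115°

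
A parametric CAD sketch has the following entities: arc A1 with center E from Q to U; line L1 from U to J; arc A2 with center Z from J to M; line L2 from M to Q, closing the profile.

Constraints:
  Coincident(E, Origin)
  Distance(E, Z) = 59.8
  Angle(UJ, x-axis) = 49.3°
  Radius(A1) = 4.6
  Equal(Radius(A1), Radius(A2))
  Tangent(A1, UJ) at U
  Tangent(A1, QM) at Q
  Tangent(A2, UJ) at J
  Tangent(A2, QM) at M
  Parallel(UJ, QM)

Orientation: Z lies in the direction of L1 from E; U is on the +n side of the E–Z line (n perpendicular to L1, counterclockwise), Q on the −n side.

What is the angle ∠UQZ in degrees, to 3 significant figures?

85.6°

E is at the origin and Z lies 59.8 along u from E, so Z = 59.8·u = (39.0, 45.3). Tangency of A1 to both parallel lines with radius 4.6 puts U and Q at E ± 4.6·n: U = (-3.49, 3.00), Q = (3.49, -3.00). Then cos ∠UQZ = QU·QZ / (|QU||QZ|), giving 85.6°.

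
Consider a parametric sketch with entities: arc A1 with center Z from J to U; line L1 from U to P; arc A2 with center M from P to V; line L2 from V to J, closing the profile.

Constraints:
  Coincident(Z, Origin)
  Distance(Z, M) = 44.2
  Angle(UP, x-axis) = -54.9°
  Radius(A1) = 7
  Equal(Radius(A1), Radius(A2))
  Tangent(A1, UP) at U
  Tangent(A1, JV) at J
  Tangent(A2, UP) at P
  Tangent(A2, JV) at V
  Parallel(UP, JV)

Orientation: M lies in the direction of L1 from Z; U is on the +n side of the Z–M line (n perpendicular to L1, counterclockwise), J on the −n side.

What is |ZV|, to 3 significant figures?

44.8

The slot axis is L1's direction at -54.9°, so u = (cos -54.9°, sin -54.9°) = (0.575, -0.818) and n = (−sin -54.9°, cos -54.9°) = (0.818, 0.575). Z is at the origin and M lies 44.2 along u from Z, so M = 44.2·u = (25.4, -36.2). Tangency of A1 to both parallel lines with radius 7.0 puts U and J at Z ± 7.0·n: U = (5.73, 4.03), J = (-5.73, -4.03). Equal radii place P and V the same way about M: P = M + 7.0·n = (31.1, -32.1), V = M − 7.0·n = (19.7, -40.2). Then |ZV| = |V − Z| = 44.8.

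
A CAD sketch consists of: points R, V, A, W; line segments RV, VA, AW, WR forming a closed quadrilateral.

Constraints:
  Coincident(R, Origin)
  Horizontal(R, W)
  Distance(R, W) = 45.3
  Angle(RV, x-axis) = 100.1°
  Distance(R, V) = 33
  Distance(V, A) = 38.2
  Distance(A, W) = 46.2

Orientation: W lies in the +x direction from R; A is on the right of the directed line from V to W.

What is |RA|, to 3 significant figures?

5.39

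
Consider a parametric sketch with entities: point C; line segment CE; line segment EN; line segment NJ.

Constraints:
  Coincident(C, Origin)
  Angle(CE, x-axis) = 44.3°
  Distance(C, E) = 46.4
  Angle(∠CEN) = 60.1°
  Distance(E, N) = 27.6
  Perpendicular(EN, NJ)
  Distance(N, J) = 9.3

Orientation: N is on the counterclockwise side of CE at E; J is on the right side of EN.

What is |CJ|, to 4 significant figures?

49.73

C is at the origin; CE runs at 44.3° with length 46.4, so E = 46.4·(cos 44.3°, sin 44.3°) = (33.21, 32.41). ∠CEN = 60.1°, so EN runs at 44.3° + (180° − 60.1°) = 164.2° from the x-axis; with |EN| = 27.6, N = E + 27.6·(cos 164.2°, sin 164.2°) = (6.651, 39.92). EN is perpendicular to NJ; with |NJ| = 9.3 on the right of EN, J = N + 9.3·(0.2723, 0.9622) = (9.183, 48.87). Then |CJ| = |J − C| = 49.73.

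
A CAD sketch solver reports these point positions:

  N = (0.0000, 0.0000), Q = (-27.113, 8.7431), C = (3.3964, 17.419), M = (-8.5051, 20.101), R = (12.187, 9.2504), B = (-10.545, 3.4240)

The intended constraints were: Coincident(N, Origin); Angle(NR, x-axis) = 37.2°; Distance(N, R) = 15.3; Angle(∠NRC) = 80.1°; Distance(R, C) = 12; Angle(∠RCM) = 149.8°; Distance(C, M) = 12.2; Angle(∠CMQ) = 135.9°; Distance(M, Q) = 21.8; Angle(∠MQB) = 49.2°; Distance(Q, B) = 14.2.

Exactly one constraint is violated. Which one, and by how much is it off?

Distance(Q, B) = 14.2 — off by 3.20.

N = (0.00, 0.00) ✓; NR at 37.20° ✓; |NR| = 15.30 ✓; ∠NRC = 80.10° ✓; |RC| = 12.00 ✓; ∠RCM = 149.8° ✓; |CM| = 12.20 ✓; ∠CMQ = 135.9° ✓; |MQ| = 21.80 ✓; ∠MQB = 49.20° ✓; |QB| = 17.40 ✗.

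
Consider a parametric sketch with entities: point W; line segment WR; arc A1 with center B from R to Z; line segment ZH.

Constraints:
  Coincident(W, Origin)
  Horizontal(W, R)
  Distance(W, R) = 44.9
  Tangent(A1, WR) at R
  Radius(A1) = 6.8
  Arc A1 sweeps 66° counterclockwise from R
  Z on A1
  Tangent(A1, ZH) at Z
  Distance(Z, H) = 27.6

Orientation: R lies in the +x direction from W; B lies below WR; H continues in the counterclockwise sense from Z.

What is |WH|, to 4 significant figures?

40.12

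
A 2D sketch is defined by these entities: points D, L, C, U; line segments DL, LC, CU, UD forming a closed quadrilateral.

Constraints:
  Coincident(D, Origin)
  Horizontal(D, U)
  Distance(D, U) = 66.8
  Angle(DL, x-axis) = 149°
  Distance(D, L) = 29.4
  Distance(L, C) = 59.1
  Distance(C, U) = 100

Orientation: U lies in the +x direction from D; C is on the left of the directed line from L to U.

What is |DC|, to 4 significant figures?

70.52

D is at the origin; D and U share the same y with |DU| = 66.8 and U in +x, so U = (66.8, 0). DL runs at 149.0° with |DL| = 29.4, so L = (-25.20, 15.14). C is determined by |LC| = 59.1 and |CU| = 100.0 together: it lies at the intersection of circle(L, 59.1) and circle(U, 100.0). With |LU| = 93.24, the foot of the radical line on LU is 11.72 from L and the perpendicular offset is √(59.1² − 11.72²) = 57.93. Taking the left-of-LU solution: C = (-4.225, 70.39).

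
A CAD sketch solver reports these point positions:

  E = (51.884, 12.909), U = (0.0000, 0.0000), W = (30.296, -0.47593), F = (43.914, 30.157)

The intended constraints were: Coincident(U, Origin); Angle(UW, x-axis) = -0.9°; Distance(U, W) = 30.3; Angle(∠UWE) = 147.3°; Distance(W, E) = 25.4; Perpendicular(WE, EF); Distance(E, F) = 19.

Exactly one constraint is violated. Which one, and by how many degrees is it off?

Perpendicular(WE, EF) — off by 7.00°.

U = (0.00, 0.00) ✓; UW at -0.9000° ✓; |UW| = 30.30 ✓; ∠UWE = 147.3° ✓; |WE| = 25.40 ✓; ∠(WE, EF) = 83.00° ✗; |EF| = 19.00 ✓.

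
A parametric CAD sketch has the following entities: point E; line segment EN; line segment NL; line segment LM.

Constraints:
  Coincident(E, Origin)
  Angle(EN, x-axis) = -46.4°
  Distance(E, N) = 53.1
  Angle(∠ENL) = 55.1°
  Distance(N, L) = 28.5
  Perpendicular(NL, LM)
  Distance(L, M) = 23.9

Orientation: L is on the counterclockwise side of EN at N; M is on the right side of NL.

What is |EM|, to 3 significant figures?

67.5

∠ENL = 55.1°, so NL runs at -46.4° + (180° − 55.1°) = 78.5° from the x-axis; with |NL| = 28.5, L = N + 28.5·(cos 78.5°, sin 78.5°) = (42.3, -10.5). NL ⟂ LM; with |LM| = 23.9 on the right of NL, M = L + 23.9·(0.980, -0.199) = (65.7, -15.3). Then |EM| = |M − E| = 67.5.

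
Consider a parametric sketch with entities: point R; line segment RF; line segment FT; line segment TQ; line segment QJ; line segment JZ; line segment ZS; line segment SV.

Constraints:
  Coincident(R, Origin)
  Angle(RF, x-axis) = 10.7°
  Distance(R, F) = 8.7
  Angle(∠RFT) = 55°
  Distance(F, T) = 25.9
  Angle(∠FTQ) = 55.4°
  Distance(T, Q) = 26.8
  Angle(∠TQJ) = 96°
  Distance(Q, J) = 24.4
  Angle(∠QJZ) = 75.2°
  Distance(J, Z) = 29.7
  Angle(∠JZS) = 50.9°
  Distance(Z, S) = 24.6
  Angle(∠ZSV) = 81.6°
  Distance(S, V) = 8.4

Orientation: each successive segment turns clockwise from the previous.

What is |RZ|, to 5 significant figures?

18.913

R is at the origin; RF runs at 10.7° with length 8.7, so F = (8.5487, 1.6153). ∠RFT = 55.0° gives FT at -114.30° from the x-axis; with |FT| = 25.9, T = (-2.1095, -21.990). ∠FTQ = 55.4° gives TQ at 121.10° from the x-axis; with |TQ| = 26.8, Q = (-15.953, 0.95791). ∠TQJ = 96.0° gives QJ at 37.100° from the x-axis; with |QJ| = 24.4, J = (3.5085, 15.676). ∠QJZ = 75.2° gives JZ at -67.700° from the x-axis; with |JZ| = 29.7, Z = (14.778, -11.803). Then |RZ| = |Z − R| = 18.913.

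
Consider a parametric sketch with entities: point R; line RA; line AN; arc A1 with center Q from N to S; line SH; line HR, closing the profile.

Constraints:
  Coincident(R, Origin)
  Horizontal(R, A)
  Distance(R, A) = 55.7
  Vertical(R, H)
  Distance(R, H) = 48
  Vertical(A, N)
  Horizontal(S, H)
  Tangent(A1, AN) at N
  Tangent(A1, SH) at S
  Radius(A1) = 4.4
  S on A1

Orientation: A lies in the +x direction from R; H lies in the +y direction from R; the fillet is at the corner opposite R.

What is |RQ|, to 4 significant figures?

67.32

R is at the origin; RA is horizontal with |RA| = 55.7 and A on the +x side, so A = (55.70, 0.000). RH is vertical with |RH| = 48.0 and H on the +y side, so H = (0.000, 48.00). The virtual corner opposite R is at (55.70, 48.00). Since A1 is tangent to AN there, QN ⟂ AN and the tangent condition forces QS to be normal to SH, with radius 4.4, so the center Q sits 4.4 in from both sides at Q = (51.30, 43.60). Then |RQ| = |Q − R| = 67.32.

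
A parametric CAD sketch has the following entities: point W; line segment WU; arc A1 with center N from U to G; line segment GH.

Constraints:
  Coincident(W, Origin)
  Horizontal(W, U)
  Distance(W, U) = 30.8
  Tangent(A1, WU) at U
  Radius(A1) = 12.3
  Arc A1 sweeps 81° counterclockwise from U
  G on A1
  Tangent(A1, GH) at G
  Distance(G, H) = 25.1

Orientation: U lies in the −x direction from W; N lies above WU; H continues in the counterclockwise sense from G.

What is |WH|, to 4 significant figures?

38.13

W is at the origin; W and U share the same y with |WU| = 30.8 and U on the −x side, so U = (-30.80, 0.000). Tangency of A1 to WU means the radius NU is perpendicular to WU, so N = U + (0, 12.3) = (-30.80, 12.30). On A1, U sits at bearing -90° from N; an 81° counterclockwise sweep puts G at bearing -9°, so G = N + 12.3·(cos -9°, sin -9°) = (-18.65, 10.38). Since A1 is tangent to GH there, NG ⟂ GH, so GH runs along (−sin -9°, cos -9°); with |GH| = 25.1, H = (-14.72, 35.17). Then |WH| = |H − W| = 38.13.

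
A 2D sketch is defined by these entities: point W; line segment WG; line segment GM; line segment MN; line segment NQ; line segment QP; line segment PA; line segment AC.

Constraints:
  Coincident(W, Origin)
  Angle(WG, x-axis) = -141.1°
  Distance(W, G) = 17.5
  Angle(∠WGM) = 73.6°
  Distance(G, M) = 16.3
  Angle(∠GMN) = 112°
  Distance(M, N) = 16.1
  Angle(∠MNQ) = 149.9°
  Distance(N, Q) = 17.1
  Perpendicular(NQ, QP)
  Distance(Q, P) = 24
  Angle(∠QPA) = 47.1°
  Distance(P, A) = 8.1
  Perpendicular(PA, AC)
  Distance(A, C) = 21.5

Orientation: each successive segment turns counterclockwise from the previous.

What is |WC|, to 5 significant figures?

25.784

W is at the origin; WG runs at -141.1° with length 17.5, so G = (-13.619, -10.989). ∠WGM = 73.6° gives GM at -34.700° from the x-axis; with |GM| = 16.3, M = (-0.21831, -20.269). ∠GMN = 112.0° gives MN at 33.300° from the x-axis; with |MN| = 16.1, N = (13.238, -11.429). ∠MNQ = 149.9° gives NQ at 63.400° from the x-axis; with |NQ| = 17.1, Q = (20.895, 3.8607). The perpendicularity gives QP at right angles to NQ, so QP runs at 153.40°; with |QP| = 24.0, P = (-0.56483, 14.607). ∠QPA = 47.1° gives PA at -73.700° from the x-axis; with |PA| = 8.1, A = (1.7086, 6.8325). PA ⟂ AC, so AC runs at 16.300°; with |AC| = 21.5, C = (22.344, 12.867). Then |WC| = |C − W| = 25.784.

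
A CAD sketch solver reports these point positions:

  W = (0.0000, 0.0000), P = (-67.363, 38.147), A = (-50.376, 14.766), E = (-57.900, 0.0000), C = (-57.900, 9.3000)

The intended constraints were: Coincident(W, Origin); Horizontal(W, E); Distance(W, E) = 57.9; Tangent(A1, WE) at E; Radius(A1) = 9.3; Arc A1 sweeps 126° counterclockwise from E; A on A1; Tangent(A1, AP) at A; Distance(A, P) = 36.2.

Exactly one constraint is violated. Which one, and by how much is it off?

Distance(A, P) = 36.2 — off by 7.30.

W = (0.00, 0.00) ✓; W.y = 0.00, E.y = 0.00 ✓; |WE| = 57.90 ✓; ∠(CE, EW) = 90.00° ✓; |CE| = 9.300 ✓; bearing(C→A) − bearing(C→E) = 126.0° ✓; |CA| = 9.300 ✓; ∠(CA, AP) = 90.00° ✓; |AP| = 28.90 ✗.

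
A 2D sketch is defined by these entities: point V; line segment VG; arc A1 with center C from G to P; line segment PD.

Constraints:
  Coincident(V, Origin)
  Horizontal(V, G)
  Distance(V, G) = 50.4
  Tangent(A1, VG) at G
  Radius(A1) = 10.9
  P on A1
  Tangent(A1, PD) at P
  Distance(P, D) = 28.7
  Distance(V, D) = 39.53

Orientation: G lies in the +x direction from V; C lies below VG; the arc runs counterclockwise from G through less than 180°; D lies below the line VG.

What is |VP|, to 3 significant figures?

41.4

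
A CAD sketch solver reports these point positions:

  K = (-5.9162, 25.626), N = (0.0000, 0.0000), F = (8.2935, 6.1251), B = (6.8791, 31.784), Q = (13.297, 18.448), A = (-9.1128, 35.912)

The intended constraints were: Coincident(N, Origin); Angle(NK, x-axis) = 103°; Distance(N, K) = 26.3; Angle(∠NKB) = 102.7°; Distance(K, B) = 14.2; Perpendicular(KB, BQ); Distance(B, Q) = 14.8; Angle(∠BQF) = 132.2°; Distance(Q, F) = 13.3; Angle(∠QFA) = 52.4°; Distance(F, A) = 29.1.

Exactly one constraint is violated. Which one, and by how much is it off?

Distance(F, A) = 29.1 — off by 5.40.

N = (0.00, 0.00) ✓; NK at 103.0° ✓; |NK| = 26.30 ✓; ∠NKB = 102.7° ✓; |KB| = 14.20 ✓; ∠(KB, BQ) = 90.00° ✓; |BQ| = 14.80 ✓; ∠BQF = 132.2° ✓; |QF| = 13.30 ✓; ∠QFA = 52.40° ✓; |FA| = 34.50 ✗.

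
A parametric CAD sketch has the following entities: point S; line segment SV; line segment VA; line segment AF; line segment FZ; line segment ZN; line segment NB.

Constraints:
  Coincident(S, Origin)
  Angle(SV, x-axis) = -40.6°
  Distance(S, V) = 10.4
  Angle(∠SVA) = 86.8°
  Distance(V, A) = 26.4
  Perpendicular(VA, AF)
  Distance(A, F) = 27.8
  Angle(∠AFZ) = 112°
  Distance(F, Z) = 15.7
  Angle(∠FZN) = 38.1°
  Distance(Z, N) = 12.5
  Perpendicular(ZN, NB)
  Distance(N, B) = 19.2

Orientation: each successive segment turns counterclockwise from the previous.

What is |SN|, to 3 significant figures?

21.5

S is at the origin; SV runs at -40.6° with length 10.4, so V = (7.90, -6.77). ∠SVA = 86.8° gives VA at 52.6° from the x-axis; with |VA| = 26.4, A = (23.9, 14.2). VA ⟂ AF, so AF runs at 143°; with |AF| = 27.8, F = (1.85, 31.1). ∠AFZ = 112.0° gives FZ at -149° from the x-axis; with |FZ| = 15.7, Z = (-11.7, 23.1). ∠FZN = 38.1° gives ZN at -7.50° from the x-axis; with |ZN| = 12.5, N = (0.726, 21.5). Then |SN| = |N − S| = 21.5.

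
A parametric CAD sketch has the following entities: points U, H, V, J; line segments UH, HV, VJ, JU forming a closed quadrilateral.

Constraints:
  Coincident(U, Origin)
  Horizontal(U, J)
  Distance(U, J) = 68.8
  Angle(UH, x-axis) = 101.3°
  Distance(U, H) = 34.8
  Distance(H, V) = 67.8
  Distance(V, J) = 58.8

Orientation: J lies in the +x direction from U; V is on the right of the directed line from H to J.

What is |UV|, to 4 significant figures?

34.05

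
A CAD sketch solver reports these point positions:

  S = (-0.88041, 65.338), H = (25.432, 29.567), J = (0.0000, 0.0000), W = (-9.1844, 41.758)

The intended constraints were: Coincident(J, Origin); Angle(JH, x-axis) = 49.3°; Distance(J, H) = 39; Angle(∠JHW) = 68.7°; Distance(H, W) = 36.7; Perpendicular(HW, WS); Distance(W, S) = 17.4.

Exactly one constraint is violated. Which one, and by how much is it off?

Distance(W, S) = 17.4 — off by 7.60.

J = (0.00, 0.00) ✓; JH at 49.30° ✓; |JH| = 39.00 ✓; ∠JHW = 68.70° ✓; |HW| = 36.70 ✓; ∠(HW, WS) = 90.00° ✓; |WS| = 25.00 ✗.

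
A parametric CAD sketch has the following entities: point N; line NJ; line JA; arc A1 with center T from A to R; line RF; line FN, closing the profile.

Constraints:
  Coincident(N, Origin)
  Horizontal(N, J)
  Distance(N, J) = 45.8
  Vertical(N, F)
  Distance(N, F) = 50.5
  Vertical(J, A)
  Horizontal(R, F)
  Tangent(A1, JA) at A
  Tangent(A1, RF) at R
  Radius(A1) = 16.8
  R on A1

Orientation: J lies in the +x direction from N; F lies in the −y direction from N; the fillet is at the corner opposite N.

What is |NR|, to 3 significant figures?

58.2

N is at the origin; N and J share the same y with |NJ| = 45.8 and J on the +x side, so J = (45.8, 0.00). NF is vertical with |NF| = 50.5 and F on the −y side, so F = (0.00, -50.5). The virtual corner opposite N is at (45.8, -50.5). Tangency of A1 to JA means the radius TA is perpendicular to JA and A1 meets RF tangentially, so TR is at right angles to RF, with radius 16.8, so the center T sits 16.8 in from both sides at T = (29.0, -33.7). That places the tangent points at A = (45.8, -33.7) on JA and R = (29.0, -50.5) on RF. Then |NR| = |R − N| = 58.2.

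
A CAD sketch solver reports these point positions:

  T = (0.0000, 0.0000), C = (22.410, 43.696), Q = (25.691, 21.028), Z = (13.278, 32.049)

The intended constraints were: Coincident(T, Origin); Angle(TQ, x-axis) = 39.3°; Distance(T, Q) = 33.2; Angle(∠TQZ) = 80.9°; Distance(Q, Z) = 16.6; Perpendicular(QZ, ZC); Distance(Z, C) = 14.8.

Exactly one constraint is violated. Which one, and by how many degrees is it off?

Perpendicular(QZ, ZC) — off by 3.50°.

T = (0.00, 0.00) ✓; TQ at 39.30° ✓; |TQ| = 33.20 ✓; ∠TQZ = 80.90° ✓; |QZ| = 16.60 ✓; ∠(QZ, ZC) = 86.50° ✗; |ZC| = 14.80 ✓.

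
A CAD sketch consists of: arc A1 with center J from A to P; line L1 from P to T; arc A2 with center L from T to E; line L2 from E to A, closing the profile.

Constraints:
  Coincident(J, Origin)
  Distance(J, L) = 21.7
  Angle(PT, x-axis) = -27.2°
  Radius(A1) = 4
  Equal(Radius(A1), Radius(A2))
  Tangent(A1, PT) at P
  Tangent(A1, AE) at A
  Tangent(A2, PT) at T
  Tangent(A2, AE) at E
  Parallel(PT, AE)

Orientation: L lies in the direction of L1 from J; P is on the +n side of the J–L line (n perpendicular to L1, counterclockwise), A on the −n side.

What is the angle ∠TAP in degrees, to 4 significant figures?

69.76°

The slot axis is L1's direction at -27.2°, so u = (cos -27.2°, sin -27.2°) = (0.8894, -0.4571) and n = (−sin -27.2°, cos -27.2°) = (0.4571, 0.8894). J is at the origin and L lies 21.7 along u from J, so L = 21.7·u = (19.30, -9.919). Tangency of A1 to both parallel lines with radius 4.0 puts P and A at J ± 4.0·n: P = (1.828, 3.558), A = (-1.828, -3.558). Equal radii place T and E the same way about L: T = L + 4.0·n = (21.13, -6.361), E = L − 4.0·n = (17.47, -13.48). Then cos ∠TAP = AT·AP / (|AT||AP|), giving 69.76°.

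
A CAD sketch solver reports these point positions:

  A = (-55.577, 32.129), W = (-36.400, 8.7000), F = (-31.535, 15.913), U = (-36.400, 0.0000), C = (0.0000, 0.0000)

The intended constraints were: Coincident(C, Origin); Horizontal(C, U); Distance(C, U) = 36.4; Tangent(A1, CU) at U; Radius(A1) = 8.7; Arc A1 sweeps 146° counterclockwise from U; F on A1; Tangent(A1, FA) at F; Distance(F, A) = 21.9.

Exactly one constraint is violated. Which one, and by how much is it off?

Distance(F, A) = 21.9 — off by 7.10.

C = (0.00, 0.00) ✓; C.y = 0.00, U.y = 0.00 ✓; |CU| = 36.40 ✓; ∠(WU, UC) = 90.00° ✓; |WU| = 8.700 ✓; bearing(W→F) − bearing(W→U) = 146.0° ✓; |WF| = 8.700 ✓; ∠(WF, FA) = 90.00° ✓; |FA| = 29.00 ✗.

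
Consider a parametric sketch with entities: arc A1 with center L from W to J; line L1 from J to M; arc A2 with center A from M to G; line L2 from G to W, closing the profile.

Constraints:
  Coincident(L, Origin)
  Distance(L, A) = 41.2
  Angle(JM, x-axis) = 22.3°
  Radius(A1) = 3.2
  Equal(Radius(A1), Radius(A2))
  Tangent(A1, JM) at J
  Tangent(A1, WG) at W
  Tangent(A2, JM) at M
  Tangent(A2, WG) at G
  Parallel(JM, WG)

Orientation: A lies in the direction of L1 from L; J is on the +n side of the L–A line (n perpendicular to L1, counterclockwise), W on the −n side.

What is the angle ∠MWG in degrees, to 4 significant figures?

8.830°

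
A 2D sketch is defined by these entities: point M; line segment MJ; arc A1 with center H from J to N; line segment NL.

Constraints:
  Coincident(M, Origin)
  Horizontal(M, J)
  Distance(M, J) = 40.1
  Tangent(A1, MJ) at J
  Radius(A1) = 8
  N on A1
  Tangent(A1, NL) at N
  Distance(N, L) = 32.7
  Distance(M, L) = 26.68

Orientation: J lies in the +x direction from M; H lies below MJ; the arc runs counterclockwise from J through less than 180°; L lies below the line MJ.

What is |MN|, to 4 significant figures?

34.71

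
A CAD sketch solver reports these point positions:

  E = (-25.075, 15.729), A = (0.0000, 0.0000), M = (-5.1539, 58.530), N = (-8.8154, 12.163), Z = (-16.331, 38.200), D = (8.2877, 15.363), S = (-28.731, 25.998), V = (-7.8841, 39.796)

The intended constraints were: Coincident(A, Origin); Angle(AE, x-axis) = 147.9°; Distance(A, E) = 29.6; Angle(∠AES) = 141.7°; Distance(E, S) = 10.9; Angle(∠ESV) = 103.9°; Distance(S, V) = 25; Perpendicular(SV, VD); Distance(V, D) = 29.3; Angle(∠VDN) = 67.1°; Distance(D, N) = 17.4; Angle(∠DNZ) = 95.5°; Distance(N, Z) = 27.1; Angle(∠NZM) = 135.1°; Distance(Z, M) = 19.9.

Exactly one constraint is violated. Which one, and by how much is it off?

Distance(Z, M) = 19.9 — off by 3.30.

A = (0.00, 0.00) ✓; AE at 147.9° ✓; |AE| = 29.60 ✓; ∠AES = 141.7° ✓; |ES| = 10.90 ✓; ∠ESV = 103.9° ✓; |SV| = 25.00 ✓; ∠(SV, VD) = 90.00° ✓; |VD| = 29.30 ✓; ∠VDN = 67.10° ✓; |DN| = 17.40 ✓; ∠DNZ = 95.50° ✓; |NZ| = 27.10 ✓; ∠NZM = 135.1° ✓; |ZM| = 23.20 ✗.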